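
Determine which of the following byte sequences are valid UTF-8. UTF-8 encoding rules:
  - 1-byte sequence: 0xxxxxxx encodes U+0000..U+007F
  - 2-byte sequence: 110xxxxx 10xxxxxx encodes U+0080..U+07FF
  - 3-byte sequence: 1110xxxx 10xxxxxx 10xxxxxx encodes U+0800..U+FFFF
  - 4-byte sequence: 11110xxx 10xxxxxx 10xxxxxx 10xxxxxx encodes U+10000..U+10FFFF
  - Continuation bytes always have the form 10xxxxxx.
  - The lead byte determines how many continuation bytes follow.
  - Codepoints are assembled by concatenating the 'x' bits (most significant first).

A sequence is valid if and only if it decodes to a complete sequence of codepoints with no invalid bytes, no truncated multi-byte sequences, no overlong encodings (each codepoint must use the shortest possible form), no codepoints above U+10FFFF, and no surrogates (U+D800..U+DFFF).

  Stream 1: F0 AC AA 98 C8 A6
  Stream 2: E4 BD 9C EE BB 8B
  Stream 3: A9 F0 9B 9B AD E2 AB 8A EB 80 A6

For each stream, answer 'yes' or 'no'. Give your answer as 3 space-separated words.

Stream 1: decodes cleanly. VALID
Stream 2: decodes cleanly. VALID
Stream 3: error at byte offset 0. INVALID

Answer: yes yes no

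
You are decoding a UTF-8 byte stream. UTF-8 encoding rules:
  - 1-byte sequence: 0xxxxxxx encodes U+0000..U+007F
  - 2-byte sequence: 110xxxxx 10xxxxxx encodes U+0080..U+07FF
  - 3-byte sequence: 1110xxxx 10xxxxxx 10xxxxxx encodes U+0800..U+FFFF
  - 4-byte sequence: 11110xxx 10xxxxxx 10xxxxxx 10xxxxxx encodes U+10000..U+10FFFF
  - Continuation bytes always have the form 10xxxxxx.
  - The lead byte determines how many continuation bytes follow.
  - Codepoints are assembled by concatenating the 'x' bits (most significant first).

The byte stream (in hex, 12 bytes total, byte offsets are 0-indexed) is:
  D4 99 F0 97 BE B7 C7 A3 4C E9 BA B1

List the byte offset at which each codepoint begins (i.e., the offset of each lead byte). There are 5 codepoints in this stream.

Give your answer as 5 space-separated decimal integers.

Byte[0]=D4: 2-byte lead, need 1 cont bytes. acc=0x14
Byte[1]=99: continuation. acc=(acc<<6)|0x19=0x519
Completed: cp=U+0519 (starts at byte 0)
Byte[2]=F0: 4-byte lead, need 3 cont bytes. acc=0x0
Byte[3]=97: continuation. acc=(acc<<6)|0x17=0x17
Byte[4]=BE: continuation. acc=(acc<<6)|0x3E=0x5FE
Byte[5]=B7: continuation. acc=(acc<<6)|0x37=0x17FB7
Completed: cp=U+17FB7 (starts at byte 2)
Byte[6]=C7: 2-byte lead, need 1 cont bytes. acc=0x7
Byte[7]=A3: continuation. acc=(acc<<6)|0x23=0x1E3
Completed: cp=U+01E3 (starts at byte 6)
Byte[8]=4C: 1-byte ASCII. cp=U+004C
Byte[9]=E9: 3-byte lead, need 2 cont bytes. acc=0x9
Byte[10]=BA: continuation. acc=(acc<<6)|0x3A=0x27A
Byte[11]=B1: continuation. acc=(acc<<6)|0x31=0x9EB1
Completed: cp=U+9EB1 (starts at byte 9)

Answer: 0 2 6 8 9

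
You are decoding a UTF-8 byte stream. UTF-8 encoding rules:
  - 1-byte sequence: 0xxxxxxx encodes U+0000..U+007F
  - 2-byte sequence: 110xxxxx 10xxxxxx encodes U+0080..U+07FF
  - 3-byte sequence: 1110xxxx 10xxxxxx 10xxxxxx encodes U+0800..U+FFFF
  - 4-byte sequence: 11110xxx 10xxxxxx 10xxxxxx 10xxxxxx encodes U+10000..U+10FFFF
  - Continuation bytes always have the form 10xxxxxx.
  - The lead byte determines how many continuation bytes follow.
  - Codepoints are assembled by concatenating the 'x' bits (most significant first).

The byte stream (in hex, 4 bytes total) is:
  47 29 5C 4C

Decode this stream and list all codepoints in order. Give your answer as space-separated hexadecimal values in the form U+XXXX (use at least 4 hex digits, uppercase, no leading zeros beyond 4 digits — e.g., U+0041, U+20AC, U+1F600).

Answer: U+0047 U+0029 U+005C U+004C

Derivation:
Byte[0]=47: 1-byte ASCII. cp=U+0047
Byte[1]=29: 1-byte ASCII. cp=U+0029
Byte[2]=5C: 1-byte ASCII. cp=U+005C
Byte[3]=4C: 1-byte ASCII. cp=U+004C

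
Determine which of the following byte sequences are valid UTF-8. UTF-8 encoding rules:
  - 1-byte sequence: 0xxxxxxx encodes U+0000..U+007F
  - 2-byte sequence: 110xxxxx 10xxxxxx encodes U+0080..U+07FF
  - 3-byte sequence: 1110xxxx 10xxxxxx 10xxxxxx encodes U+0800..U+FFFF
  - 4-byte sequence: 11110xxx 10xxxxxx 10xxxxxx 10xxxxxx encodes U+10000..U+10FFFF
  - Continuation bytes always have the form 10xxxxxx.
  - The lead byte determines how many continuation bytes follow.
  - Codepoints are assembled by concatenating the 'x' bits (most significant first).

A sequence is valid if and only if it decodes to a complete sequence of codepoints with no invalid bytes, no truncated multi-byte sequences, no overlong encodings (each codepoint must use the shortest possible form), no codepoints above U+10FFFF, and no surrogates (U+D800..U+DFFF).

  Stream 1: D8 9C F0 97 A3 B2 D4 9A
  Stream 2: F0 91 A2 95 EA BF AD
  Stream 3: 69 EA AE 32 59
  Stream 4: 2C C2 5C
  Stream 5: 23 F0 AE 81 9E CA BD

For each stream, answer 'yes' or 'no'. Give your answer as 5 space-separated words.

Stream 1: decodes cleanly. VALID
Stream 2: decodes cleanly. VALID
Stream 3: error at byte offset 3. INVALID
Stream 4: error at byte offset 2. INVALID
Stream 5: decodes cleanly. VALID

Answer: yes yes no no yes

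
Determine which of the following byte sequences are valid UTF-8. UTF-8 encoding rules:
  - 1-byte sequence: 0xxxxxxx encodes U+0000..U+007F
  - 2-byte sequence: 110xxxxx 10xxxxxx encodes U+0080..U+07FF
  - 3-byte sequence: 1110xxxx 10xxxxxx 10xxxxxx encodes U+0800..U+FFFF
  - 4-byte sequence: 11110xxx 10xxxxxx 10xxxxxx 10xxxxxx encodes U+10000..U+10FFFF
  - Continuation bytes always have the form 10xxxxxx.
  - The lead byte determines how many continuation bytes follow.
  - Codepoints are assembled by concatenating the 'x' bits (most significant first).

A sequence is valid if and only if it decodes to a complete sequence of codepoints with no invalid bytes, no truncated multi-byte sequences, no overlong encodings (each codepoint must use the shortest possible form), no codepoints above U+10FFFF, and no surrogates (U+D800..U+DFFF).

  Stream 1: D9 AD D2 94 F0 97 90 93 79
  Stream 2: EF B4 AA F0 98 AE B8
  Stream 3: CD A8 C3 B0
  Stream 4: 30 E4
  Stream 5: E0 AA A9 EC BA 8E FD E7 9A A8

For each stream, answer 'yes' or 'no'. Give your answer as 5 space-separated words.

Stream 1: decodes cleanly. VALID
Stream 2: decodes cleanly. VALID
Stream 3: decodes cleanly. VALID
Stream 4: error at byte offset 2. INVALID
Stream 5: error at byte offset 6. INVALID

Answer: yes yes yes no no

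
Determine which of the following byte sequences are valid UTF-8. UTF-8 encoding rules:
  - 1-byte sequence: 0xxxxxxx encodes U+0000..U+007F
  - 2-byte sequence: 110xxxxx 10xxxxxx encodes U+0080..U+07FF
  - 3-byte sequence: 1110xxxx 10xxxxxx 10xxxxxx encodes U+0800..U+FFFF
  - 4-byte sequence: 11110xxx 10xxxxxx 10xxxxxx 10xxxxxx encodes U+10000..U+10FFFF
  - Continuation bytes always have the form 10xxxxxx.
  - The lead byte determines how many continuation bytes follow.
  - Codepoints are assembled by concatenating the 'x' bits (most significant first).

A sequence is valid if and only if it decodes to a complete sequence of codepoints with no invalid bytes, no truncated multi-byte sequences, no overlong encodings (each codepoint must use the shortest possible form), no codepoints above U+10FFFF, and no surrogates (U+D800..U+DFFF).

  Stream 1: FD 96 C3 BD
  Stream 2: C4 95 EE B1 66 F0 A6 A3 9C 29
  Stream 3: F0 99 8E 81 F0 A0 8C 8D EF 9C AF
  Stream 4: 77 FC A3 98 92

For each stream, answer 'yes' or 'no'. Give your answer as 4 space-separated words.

Answer: no no yes no

Derivation:
Stream 1: error at byte offset 0. INVALID
Stream 2: error at byte offset 4. INVALID
Stream 3: decodes cleanly. VALID
Stream 4: error at byte offset 1. INVALID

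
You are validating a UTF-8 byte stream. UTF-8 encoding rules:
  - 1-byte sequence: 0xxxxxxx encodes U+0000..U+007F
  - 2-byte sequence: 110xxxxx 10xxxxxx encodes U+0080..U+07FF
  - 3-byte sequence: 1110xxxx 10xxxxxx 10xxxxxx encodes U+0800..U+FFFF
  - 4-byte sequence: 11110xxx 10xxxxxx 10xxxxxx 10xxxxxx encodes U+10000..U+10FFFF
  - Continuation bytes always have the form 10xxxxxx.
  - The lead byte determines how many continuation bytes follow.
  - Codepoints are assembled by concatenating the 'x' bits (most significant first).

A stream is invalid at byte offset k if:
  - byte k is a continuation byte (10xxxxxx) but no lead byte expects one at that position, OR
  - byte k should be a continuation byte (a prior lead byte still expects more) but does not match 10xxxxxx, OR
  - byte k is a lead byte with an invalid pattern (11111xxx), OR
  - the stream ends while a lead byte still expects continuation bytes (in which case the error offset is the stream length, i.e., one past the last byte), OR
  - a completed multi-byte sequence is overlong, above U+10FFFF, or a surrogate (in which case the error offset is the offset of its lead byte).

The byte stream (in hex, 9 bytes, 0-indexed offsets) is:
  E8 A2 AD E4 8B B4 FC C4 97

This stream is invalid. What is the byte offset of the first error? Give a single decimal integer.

Answer: 6

Derivation:
Byte[0]=E8: 3-byte lead, need 2 cont bytes. acc=0x8
Byte[1]=A2: continuation. acc=(acc<<6)|0x22=0x222
Byte[2]=AD: continuation. acc=(acc<<6)|0x2D=0x88AD
Completed: cp=U+88AD (starts at byte 0)
Byte[3]=E4: 3-byte lead, need 2 cont bytes. acc=0x4
Byte[4]=8B: continuation. acc=(acc<<6)|0x0B=0x10B
Byte[5]=B4: continuation. acc=(acc<<6)|0x34=0x42F4
Completed: cp=U+42F4 (starts at byte 3)
Byte[6]=FC: INVALID lead byte (not 0xxx/110x/1110/11110)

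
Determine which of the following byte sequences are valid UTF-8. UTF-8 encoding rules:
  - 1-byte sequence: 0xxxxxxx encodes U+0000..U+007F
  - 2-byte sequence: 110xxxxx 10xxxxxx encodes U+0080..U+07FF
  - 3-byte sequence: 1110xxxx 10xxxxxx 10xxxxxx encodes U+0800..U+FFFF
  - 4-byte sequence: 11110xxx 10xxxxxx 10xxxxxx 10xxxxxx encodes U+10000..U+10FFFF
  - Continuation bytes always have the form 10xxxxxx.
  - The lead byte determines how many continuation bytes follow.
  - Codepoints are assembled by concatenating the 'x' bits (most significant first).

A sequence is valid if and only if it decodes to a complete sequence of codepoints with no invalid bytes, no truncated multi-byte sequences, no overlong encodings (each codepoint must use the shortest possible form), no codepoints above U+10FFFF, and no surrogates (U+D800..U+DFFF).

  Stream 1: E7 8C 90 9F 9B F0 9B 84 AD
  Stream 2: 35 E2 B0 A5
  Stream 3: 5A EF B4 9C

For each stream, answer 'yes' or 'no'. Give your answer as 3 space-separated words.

Stream 1: error at byte offset 3. INVALID
Stream 2: decodes cleanly. VALID
Stream 3: decodes cleanly. VALID

Answer: no yes yes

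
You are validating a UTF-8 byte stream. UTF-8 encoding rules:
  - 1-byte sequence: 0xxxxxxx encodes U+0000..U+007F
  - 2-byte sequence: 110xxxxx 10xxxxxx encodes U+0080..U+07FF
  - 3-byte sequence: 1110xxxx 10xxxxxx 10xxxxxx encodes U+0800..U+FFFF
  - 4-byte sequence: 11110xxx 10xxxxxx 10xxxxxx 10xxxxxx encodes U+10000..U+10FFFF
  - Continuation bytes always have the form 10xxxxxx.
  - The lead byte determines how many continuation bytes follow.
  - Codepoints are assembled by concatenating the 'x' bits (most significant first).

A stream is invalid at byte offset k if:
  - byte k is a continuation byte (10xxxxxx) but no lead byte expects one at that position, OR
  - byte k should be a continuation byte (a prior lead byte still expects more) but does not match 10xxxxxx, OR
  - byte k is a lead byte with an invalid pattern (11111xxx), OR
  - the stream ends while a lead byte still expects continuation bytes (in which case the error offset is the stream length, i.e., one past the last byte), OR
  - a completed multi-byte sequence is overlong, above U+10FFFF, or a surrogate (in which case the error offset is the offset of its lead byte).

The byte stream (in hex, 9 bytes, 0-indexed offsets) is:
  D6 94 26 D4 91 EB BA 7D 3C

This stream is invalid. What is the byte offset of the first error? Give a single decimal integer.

Byte[0]=D6: 2-byte lead, need 1 cont bytes. acc=0x16
Byte[1]=94: continuation. acc=(acc<<6)|0x14=0x594
Completed: cp=U+0594 (starts at byte 0)
Byte[2]=26: 1-byte ASCII. cp=U+0026
Byte[3]=D4: 2-byte lead, need 1 cont bytes. acc=0x14
Byte[4]=91: continuation. acc=(acc<<6)|0x11=0x511
Completed: cp=U+0511 (starts at byte 3)
Byte[5]=EB: 3-byte lead, need 2 cont bytes. acc=0xB
Byte[6]=BA: continuation. acc=(acc<<6)|0x3A=0x2FA
Byte[7]=7D: expected 10xxxxxx continuation. INVALID

Answer: 7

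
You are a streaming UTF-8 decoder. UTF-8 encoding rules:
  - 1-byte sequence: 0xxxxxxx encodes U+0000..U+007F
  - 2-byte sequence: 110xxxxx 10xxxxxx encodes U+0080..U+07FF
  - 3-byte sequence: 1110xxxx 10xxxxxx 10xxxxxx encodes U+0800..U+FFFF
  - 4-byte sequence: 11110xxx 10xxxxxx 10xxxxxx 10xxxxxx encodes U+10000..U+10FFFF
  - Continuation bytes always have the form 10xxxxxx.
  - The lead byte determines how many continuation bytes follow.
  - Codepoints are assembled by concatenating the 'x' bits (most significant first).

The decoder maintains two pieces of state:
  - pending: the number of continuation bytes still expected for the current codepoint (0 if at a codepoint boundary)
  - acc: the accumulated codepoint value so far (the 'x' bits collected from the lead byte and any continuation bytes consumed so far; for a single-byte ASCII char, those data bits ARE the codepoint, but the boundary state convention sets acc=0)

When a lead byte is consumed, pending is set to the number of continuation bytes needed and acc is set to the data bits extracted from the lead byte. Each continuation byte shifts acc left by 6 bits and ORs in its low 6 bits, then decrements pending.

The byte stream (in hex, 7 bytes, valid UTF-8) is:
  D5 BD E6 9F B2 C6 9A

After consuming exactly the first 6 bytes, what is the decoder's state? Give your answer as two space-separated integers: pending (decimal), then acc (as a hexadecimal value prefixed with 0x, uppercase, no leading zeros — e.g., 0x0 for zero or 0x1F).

Answer: 1 0x6

Derivation:
Byte[0]=D5: 2-byte lead. pending=1, acc=0x15
Byte[1]=BD: continuation. acc=(acc<<6)|0x3D=0x57D, pending=0
Byte[2]=E6: 3-byte lead. pending=2, acc=0x6
Byte[3]=9F: continuation. acc=(acc<<6)|0x1F=0x19F, pending=1
Byte[4]=B2: continuation. acc=(acc<<6)|0x32=0x67F2, pending=0
Byte[5]=C6: 2-byte lead. pending=1, acc=0x6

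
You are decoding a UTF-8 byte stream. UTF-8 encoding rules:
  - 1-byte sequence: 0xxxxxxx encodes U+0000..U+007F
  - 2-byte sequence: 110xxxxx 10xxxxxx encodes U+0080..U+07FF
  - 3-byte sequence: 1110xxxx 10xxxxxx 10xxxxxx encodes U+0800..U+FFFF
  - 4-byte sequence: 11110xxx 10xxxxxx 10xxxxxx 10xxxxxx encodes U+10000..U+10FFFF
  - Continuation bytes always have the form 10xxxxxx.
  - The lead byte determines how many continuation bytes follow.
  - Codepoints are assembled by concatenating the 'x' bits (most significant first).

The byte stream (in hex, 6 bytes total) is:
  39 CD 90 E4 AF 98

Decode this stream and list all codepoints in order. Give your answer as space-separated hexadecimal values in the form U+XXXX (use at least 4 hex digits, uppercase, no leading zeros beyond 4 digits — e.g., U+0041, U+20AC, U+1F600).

Byte[0]=39: 1-byte ASCII. cp=U+0039
Byte[1]=CD: 2-byte lead, need 1 cont bytes. acc=0xD
Byte[2]=90: continuation. acc=(acc<<6)|0x10=0x350
Completed: cp=U+0350 (starts at byte 1)
Byte[3]=E4: 3-byte lead, need 2 cont bytes. acc=0x4
Byte[4]=AF: continuation. acc=(acc<<6)|0x2F=0x12F
Byte[5]=98: continuation. acc=(acc<<6)|0x18=0x4BD8
Completed: cp=U+4BD8 (starts at byte 3)

Answer: U+0039 U+0350 U+4BD8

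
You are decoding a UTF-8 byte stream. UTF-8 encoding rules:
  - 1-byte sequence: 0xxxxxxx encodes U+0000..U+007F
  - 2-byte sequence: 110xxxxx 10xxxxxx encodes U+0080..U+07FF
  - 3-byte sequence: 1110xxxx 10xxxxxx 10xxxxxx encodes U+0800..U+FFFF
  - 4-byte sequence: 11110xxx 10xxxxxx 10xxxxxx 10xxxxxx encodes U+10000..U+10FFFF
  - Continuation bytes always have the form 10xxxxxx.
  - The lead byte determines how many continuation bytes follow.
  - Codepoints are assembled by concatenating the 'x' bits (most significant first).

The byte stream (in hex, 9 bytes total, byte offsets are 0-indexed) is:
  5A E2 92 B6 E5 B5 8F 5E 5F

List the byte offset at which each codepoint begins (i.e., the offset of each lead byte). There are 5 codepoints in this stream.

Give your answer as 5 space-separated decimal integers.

Byte[0]=5A: 1-byte ASCII. cp=U+005A
Byte[1]=E2: 3-byte lead, need 2 cont bytes. acc=0x2
Byte[2]=92: continuation. acc=(acc<<6)|0x12=0x92
Byte[3]=B6: continuation. acc=(acc<<6)|0x36=0x24B6
Completed: cp=U+24B6 (starts at byte 1)
Byte[4]=E5: 3-byte lead, need 2 cont bytes. acc=0x5
Byte[5]=B5: continuation. acc=(acc<<6)|0x35=0x175
Byte[6]=8F: continuation. acc=(acc<<6)|0x0F=0x5D4F
Completed: cp=U+5D4F (starts at byte 4)
Byte[7]=5E: 1-byte ASCII. cp=U+005E
Byte[8]=5F: 1-byte ASCII. cp=U+005F

Answer: 0 1 4 7 8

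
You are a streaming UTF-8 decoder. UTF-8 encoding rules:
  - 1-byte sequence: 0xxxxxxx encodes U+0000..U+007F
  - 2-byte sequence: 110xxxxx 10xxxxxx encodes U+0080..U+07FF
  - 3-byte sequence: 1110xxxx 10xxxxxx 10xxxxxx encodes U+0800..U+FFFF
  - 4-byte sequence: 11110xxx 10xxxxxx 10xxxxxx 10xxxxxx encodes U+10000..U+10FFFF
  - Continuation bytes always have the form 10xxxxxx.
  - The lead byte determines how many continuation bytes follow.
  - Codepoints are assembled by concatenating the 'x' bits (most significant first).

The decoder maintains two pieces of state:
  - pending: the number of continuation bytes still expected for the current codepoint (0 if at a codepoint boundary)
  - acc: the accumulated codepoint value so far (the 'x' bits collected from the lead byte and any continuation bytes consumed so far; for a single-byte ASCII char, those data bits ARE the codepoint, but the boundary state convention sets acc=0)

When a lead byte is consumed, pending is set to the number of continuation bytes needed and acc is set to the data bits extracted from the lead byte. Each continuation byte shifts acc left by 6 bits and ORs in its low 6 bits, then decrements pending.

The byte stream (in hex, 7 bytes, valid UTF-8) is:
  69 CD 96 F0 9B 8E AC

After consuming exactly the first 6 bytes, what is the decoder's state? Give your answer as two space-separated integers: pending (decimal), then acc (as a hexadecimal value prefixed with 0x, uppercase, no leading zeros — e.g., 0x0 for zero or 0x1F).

Answer: 1 0x6CE

Derivation:
Byte[0]=69: 1-byte. pending=0, acc=0x0
Byte[1]=CD: 2-byte lead. pending=1, acc=0xD
Byte[2]=96: continuation. acc=(acc<<6)|0x16=0x356, pending=0
Byte[3]=F0: 4-byte lead. pending=3, acc=0x0
Byte[4]=9B: continuation. acc=(acc<<6)|0x1B=0x1B, pending=2
Byte[5]=8E: continuation. acc=(acc<<6)|0x0E=0x6CE, pending=1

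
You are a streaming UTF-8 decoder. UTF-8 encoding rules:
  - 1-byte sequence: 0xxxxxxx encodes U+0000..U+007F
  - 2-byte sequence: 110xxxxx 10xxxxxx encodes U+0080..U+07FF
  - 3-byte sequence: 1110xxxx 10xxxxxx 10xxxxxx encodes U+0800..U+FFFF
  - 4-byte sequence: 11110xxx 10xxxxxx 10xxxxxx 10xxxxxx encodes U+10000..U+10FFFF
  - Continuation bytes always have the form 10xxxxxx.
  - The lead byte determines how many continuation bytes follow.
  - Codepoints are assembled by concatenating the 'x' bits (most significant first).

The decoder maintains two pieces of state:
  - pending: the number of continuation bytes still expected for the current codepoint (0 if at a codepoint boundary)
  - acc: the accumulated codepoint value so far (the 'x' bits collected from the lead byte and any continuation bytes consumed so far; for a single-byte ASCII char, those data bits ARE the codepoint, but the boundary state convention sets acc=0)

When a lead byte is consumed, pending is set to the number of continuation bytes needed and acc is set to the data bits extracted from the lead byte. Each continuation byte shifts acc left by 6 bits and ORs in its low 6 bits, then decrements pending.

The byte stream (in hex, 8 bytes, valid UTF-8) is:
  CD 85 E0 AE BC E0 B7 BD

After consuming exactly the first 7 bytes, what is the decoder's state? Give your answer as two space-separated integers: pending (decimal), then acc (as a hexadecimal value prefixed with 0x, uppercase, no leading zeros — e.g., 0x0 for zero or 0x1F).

Answer: 1 0x37

Derivation:
Byte[0]=CD: 2-byte lead. pending=1, acc=0xD
Byte[1]=85: continuation. acc=(acc<<6)|0x05=0x345, pending=0
Byte[2]=E0: 3-byte lead. pending=2, acc=0x0
Byte[3]=AE: continuation. acc=(acc<<6)|0x2E=0x2E, pending=1
Byte[4]=BC: continuation. acc=(acc<<6)|0x3C=0xBBC, pending=0
Byte[5]=E0: 3-byte lead. pending=2, acc=0x0
Byte[6]=B7: continuation. acc=(acc<<6)|0x37=0x37, pending=1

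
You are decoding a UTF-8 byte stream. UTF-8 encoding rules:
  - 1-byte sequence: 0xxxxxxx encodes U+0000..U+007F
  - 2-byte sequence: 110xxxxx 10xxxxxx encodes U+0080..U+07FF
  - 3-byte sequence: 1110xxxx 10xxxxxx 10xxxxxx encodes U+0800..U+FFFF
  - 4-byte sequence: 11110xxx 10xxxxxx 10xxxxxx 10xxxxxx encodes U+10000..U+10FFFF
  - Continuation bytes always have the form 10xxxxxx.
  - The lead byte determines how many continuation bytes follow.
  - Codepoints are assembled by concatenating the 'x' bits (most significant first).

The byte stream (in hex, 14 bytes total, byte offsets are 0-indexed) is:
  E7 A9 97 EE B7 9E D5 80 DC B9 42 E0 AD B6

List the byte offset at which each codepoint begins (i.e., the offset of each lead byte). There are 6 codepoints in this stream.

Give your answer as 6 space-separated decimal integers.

Byte[0]=E7: 3-byte lead, need 2 cont bytes. acc=0x7
Byte[1]=A9: continuation. acc=(acc<<6)|0x29=0x1E9
Byte[2]=97: continuation. acc=(acc<<6)|0x17=0x7A57
Completed: cp=U+7A57 (starts at byte 0)
Byte[3]=EE: 3-byte lead, need 2 cont bytes. acc=0xE
Byte[4]=B7: continuation. acc=(acc<<6)|0x37=0x3B7
Byte[5]=9E: continuation. acc=(acc<<6)|0x1E=0xEDDE
Completed: cp=U+EDDE (starts at byte 3)
Byte[6]=D5: 2-byte lead, need 1 cont bytes. acc=0x15
Byte[7]=80: continuation. acc=(acc<<6)|0x00=0x540
Completed: cp=U+0540 (starts at byte 6)
Byte[8]=DC: 2-byte lead, need 1 cont bytes. acc=0x1C
Byte[9]=B9: continuation. acc=(acc<<6)|0x39=0x739
Completed: cp=U+0739 (starts at byte 8)
Byte[10]=42: 1-byte ASCII. cp=U+0042
Byte[11]=E0: 3-byte lead, need 2 cont bytes. acc=0x0
Byte[12]=AD: continuation. acc=(acc<<6)|0x2D=0x2D
Byte[13]=B6: continuation. acc=(acc<<6)|0x36=0xB76
Completed: cp=U+0B76 (starts at byte 11)

Answer: 0 3 6 8 10 11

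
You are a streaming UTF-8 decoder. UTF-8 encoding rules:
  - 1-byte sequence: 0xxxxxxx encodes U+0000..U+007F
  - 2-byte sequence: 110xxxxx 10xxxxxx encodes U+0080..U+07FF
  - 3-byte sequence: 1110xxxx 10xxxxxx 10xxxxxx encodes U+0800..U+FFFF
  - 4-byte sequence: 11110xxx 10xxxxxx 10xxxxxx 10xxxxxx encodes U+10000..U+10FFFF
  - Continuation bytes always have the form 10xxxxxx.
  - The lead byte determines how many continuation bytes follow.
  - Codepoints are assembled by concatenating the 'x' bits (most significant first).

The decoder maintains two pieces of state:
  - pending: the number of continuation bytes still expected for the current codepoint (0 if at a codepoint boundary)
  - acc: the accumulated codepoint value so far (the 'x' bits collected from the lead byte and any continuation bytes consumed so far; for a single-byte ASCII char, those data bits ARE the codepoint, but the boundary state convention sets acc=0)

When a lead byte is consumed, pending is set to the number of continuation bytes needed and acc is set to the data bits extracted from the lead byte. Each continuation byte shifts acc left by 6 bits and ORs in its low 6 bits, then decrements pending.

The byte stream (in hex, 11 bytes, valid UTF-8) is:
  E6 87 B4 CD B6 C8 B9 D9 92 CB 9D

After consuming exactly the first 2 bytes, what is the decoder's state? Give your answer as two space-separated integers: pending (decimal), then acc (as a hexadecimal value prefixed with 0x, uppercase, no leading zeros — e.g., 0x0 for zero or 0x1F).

Answer: 1 0x187

Derivation:
Byte[0]=E6: 3-byte lead. pending=2, acc=0x6
Byte[1]=87: continuation. acc=(acc<<6)|0x07=0x187, pending=1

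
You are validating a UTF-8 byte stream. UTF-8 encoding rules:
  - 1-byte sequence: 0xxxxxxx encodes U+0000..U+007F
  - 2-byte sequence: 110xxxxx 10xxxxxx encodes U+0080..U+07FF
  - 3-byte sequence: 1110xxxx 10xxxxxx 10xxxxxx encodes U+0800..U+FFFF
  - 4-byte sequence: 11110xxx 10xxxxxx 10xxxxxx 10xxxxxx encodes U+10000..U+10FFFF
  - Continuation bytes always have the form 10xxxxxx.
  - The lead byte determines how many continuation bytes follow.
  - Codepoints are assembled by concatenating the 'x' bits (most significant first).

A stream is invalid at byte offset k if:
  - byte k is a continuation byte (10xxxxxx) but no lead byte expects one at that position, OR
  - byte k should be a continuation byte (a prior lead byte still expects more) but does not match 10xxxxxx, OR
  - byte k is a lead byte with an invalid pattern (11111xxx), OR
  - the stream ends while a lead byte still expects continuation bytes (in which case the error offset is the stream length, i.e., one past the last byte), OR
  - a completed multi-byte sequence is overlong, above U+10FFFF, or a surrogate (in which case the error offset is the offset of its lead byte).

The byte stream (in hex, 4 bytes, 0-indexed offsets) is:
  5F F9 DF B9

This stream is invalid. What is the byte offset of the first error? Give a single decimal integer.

Answer: 1

Derivation:
Byte[0]=5F: 1-byte ASCII. cp=U+005F
Byte[1]=F9: INVALID lead byte (not 0xxx/110x/1110/11110)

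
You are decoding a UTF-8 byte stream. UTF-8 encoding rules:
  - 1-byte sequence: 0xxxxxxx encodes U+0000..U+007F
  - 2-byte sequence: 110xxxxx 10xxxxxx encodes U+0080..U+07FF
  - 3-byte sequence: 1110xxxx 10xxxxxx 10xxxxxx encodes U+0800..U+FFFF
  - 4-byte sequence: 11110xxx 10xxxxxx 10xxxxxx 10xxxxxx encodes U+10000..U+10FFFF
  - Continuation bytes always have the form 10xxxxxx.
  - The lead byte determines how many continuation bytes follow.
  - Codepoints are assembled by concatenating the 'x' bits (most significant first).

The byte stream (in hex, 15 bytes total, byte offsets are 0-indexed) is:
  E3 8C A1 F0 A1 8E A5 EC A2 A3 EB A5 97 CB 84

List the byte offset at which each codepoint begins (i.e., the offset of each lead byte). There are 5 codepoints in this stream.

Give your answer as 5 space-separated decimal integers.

Byte[0]=E3: 3-byte lead, need 2 cont bytes. acc=0x3
Byte[1]=8C: continuation. acc=(acc<<6)|0x0C=0xCC
Byte[2]=A1: continuation. acc=(acc<<6)|0x21=0x3321
Completed: cp=U+3321 (starts at byte 0)
Byte[3]=F0: 4-byte lead, need 3 cont bytes. acc=0x0
Byte[4]=A1: continuation. acc=(acc<<6)|0x21=0x21
Byte[5]=8E: continuation. acc=(acc<<6)|0x0E=0x84E
Byte[6]=A5: continuation. acc=(acc<<6)|0x25=0x213A5
Completed: cp=U+213A5 (starts at byte 3)
Byte[7]=EC: 3-byte lead, need 2 cont bytes. acc=0xC
Byte[8]=A2: continuation. acc=(acc<<6)|0x22=0x322
Byte[9]=A3: continuation. acc=(acc<<6)|0x23=0xC8A3
Completed: cp=U+C8A3 (starts at byte 7)
Byte[10]=EB: 3-byte lead, need 2 cont bytes. acc=0xB
Byte[11]=A5: continuation. acc=(acc<<6)|0x25=0x2E5
Byte[12]=97: continuation. acc=(acc<<6)|0x17=0xB957
Completed: cp=U+B957 (starts at byte 10)
Byte[13]=CB: 2-byte lead, need 1 cont bytes. acc=0xB
Byte[14]=84: continuation. acc=(acc<<6)|0x04=0x2C4
Completed: cp=U+02C4 (starts at byte 13)

Answer: 0 3 7 10 13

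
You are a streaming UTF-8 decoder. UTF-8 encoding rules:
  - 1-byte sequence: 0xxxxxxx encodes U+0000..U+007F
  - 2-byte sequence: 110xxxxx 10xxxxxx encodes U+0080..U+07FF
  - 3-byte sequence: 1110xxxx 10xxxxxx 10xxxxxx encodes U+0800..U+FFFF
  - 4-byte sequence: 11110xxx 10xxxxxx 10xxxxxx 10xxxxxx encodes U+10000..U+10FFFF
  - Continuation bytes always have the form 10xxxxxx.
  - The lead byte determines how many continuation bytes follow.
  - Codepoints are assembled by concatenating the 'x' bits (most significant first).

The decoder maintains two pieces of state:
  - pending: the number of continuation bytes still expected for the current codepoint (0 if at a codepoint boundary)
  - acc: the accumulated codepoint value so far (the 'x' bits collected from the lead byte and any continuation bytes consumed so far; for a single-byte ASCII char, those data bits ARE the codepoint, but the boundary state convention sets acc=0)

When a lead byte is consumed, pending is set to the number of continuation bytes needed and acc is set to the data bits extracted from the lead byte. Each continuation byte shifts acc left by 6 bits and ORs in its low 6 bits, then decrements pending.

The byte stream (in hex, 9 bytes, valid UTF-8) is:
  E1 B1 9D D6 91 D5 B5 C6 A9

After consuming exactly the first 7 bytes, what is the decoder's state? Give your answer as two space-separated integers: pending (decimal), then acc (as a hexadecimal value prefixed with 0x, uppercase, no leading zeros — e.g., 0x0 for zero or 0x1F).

Byte[0]=E1: 3-byte lead. pending=2, acc=0x1
Byte[1]=B1: continuation. acc=(acc<<6)|0x31=0x71, pending=1
Byte[2]=9D: continuation. acc=(acc<<6)|0x1D=0x1C5D, pending=0
Byte[3]=D6: 2-byte lead. pending=1, acc=0x16
Byte[4]=91: continuation. acc=(acc<<6)|0x11=0x591, pending=0
Byte[5]=D5: 2-byte lead. pending=1, acc=0x15
Byte[6]=B5: continuation. acc=(acc<<6)|0x35=0x575, pending=0

Answer: 0 0x575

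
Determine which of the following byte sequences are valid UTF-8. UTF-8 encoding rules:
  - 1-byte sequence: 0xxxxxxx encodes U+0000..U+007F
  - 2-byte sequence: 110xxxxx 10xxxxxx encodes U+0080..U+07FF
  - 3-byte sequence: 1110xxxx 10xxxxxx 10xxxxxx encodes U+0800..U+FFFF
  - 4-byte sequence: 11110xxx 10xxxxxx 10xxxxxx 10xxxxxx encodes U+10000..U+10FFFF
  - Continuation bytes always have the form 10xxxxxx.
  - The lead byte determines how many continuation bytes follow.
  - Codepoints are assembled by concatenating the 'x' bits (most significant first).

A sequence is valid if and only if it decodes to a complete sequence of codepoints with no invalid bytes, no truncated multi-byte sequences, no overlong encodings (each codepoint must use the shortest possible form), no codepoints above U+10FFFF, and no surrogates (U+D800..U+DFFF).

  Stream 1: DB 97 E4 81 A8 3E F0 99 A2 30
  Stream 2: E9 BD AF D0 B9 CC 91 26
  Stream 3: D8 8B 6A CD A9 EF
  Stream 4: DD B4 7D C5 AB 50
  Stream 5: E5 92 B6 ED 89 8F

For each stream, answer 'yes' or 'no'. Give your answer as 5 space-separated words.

Stream 1: error at byte offset 9. INVALID
Stream 2: decodes cleanly. VALID
Stream 3: error at byte offset 6. INVALID
Stream 4: decodes cleanly. VALID
Stream 5: decodes cleanly. VALID

Answer: no yes no yes yes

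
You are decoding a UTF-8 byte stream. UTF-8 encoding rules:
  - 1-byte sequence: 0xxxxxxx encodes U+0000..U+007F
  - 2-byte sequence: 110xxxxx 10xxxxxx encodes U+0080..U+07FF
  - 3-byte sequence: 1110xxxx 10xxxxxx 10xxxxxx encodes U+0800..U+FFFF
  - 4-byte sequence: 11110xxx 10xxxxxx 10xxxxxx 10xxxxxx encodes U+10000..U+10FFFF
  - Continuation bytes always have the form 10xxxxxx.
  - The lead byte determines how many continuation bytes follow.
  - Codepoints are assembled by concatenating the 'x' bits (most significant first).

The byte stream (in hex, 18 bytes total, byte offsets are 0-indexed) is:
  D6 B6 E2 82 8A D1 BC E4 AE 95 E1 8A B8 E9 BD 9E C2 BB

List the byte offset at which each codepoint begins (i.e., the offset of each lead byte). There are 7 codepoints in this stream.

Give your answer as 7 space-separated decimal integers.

Answer: 0 2 5 7 10 13 16

Derivation:
Byte[0]=D6: 2-byte lead, need 1 cont bytes. acc=0x16
Byte[1]=B6: continuation. acc=(acc<<6)|0x36=0x5B6
Completed: cp=U+05B6 (starts at byte 0)
Byte[2]=E2: 3-byte lead, need 2 cont bytes. acc=0x2
Byte[3]=82: continuation. acc=(acc<<6)|0x02=0x82
Byte[4]=8A: continuation. acc=(acc<<6)|0x0A=0x208A
Completed: cp=U+208A (starts at byte 2)
Byte[5]=D1: 2-byte lead, need 1 cont bytes. acc=0x11
Byte[6]=BC: continuation. acc=(acc<<6)|0x3C=0x47C
Completed: cp=U+047C (starts at byte 5)
Byte[7]=E4: 3-byte lead, need 2 cont bytes. acc=0x4
Byte[8]=AE: continuation. acc=(acc<<6)|0x2E=0x12E
Byte[9]=95: continuation. acc=(acc<<6)|0x15=0x4B95
Completed: cp=U+4B95 (starts at byte 7)
Byte[10]=E1: 3-byte lead, need 2 cont bytes. acc=0x1
Byte[11]=8A: continuation. acc=(acc<<6)|0x0A=0x4A
Byte[12]=B8: continuation. acc=(acc<<6)|0x38=0x12B8
Completed: cp=U+12B8 (starts at byte 10)
Byte[13]=E9: 3-byte lead, need 2 cont bytes. acc=0x9
Byte[14]=BD: continuation. acc=(acc<<6)|0x3D=0x27D
Byte[15]=9E: continuation. acc=(acc<<6)|0x1E=0x9F5E
Completed: cp=U+9F5E (starts at byte 13)
Byte[16]=C2: 2-byte lead, need 1 cont bytes. acc=0x2
Byte[17]=BB: continuation. acc=(acc<<6)|0x3B=0xBB
Completed: cp=U+00BB (starts at byte 16)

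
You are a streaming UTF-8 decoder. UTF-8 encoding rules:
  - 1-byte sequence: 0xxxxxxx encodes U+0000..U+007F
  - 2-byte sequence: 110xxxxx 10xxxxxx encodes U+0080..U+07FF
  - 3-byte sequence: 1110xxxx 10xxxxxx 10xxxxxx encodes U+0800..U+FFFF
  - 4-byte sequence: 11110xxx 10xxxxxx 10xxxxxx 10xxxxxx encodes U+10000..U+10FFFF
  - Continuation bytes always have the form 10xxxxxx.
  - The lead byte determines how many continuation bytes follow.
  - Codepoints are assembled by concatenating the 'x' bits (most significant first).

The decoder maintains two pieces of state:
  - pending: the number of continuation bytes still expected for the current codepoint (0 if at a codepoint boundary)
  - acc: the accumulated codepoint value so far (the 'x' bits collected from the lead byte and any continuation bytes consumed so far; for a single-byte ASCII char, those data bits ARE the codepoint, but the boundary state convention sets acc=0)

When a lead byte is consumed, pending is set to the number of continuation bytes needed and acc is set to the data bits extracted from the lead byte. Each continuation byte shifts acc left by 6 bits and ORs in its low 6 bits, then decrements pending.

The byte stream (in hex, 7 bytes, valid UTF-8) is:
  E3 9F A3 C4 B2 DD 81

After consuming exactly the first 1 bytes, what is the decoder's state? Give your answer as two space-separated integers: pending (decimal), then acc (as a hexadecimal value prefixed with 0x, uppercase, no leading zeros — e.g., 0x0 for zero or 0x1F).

Answer: 2 0x3

Derivation:
Byte[0]=E3: 3-byte lead. pending=2, acc=0x3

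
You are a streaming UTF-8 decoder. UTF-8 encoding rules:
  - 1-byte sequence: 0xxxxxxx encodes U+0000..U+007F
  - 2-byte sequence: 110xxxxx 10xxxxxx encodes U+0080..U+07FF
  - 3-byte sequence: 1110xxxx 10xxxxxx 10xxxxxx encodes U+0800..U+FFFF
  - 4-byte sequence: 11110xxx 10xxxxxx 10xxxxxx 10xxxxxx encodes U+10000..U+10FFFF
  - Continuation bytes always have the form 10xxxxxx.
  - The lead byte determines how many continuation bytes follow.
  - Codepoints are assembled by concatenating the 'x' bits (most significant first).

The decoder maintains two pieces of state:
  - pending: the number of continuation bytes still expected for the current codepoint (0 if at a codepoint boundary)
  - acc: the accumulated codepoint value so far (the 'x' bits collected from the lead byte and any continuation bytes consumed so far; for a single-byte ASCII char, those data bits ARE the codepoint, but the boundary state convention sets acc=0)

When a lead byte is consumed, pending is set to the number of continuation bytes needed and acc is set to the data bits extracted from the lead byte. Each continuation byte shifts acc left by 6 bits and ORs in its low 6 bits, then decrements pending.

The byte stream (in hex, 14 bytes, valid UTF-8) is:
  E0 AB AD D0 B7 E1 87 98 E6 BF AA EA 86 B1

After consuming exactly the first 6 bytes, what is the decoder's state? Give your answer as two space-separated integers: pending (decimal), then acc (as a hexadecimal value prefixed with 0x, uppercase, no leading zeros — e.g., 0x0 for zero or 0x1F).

Answer: 2 0x1

Derivation:
Byte[0]=E0: 3-byte lead. pending=2, acc=0x0
Byte[1]=AB: continuation. acc=(acc<<6)|0x2B=0x2B, pending=1
Byte[2]=AD: continuation. acc=(acc<<6)|0x2D=0xAED, pending=0
Byte[3]=D0: 2-byte lead. pending=1, acc=0x10
Byte[4]=B7: continuation. acc=(acc<<6)|0x37=0x437, pending=0
Byte[5]=E1: 3-byte lead. pending=2, acc=0x1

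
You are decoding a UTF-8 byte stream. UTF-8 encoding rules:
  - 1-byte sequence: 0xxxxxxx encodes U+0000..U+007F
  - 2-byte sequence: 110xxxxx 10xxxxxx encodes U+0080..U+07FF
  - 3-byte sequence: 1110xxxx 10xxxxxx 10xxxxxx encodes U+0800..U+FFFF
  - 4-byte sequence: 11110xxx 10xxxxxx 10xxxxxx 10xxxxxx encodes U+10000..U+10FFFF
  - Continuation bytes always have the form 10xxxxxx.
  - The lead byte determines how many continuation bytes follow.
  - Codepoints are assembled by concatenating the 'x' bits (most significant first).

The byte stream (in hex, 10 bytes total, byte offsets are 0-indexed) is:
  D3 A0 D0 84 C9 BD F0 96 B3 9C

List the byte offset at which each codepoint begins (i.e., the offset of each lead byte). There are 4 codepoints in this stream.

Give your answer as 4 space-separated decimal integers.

Answer: 0 2 4 6

Derivation:
Byte[0]=D3: 2-byte lead, need 1 cont bytes. acc=0x13
Byte[1]=A0: continuation. acc=(acc<<6)|0x20=0x4E0
Completed: cp=U+04E0 (starts at byte 0)
Byte[2]=D0: 2-byte lead, need 1 cont bytes. acc=0x10
Byte[3]=84: continuation. acc=(acc<<6)|0x04=0x404
Completed: cp=U+0404 (starts at byte 2)
Byte[4]=C9: 2-byte lead, need 1 cont bytes. acc=0x9
Byte[5]=BD: continuation. acc=(acc<<6)|0x3D=0x27D
Completed: cp=U+027D (starts at byte 4)
Byte[6]=F0: 4-byte lead, need 3 cont bytes. acc=0x0
Byte[7]=96: continuation. acc=(acc<<6)|0x16=0x16
Byte[8]=B3: continuation. acc=(acc<<6)|0x33=0x5B3
Byte[9]=9C: continuation. acc=(acc<<6)|0x1C=0x16CDC
Completed: cp=U+16CDC (starts at byte 6)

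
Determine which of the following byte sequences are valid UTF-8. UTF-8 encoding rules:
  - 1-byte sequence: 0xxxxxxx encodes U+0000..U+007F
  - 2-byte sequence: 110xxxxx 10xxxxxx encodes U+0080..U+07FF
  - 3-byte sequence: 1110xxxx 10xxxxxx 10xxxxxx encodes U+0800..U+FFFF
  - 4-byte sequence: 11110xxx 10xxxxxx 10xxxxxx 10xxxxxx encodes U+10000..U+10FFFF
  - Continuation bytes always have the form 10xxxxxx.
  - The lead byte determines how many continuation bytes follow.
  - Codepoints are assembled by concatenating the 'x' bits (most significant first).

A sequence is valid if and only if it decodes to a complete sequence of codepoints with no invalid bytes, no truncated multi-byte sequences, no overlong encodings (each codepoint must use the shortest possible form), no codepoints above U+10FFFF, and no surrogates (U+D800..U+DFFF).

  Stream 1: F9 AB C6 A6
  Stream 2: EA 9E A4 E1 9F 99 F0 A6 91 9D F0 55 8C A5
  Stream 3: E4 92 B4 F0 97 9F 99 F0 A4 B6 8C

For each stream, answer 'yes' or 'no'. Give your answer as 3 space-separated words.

Answer: no no yes

Derivation:
Stream 1: error at byte offset 0. INVALID
Stream 2: error at byte offset 11. INVALID
Stream 3: decodes cleanly. VALID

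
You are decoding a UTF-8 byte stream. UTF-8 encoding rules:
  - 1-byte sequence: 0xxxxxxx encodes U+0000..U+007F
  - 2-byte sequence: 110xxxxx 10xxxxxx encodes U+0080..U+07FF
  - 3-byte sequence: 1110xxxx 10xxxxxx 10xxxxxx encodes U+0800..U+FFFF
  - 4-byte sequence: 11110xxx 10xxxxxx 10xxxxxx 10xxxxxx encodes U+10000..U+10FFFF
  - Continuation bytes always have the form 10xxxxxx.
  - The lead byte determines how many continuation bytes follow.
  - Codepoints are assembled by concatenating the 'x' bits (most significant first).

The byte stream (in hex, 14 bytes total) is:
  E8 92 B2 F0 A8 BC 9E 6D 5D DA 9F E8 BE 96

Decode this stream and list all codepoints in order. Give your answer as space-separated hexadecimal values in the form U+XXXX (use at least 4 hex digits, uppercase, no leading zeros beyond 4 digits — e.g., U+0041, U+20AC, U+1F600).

Byte[0]=E8: 3-byte lead, need 2 cont bytes. acc=0x8
Byte[1]=92: continuation. acc=(acc<<6)|0x12=0x212
Byte[2]=B2: continuation. acc=(acc<<6)|0x32=0x84B2
Completed: cp=U+84B2 (starts at byte 0)
Byte[3]=F0: 4-byte lead, need 3 cont bytes. acc=0x0
Byte[4]=A8: continuation. acc=(acc<<6)|0x28=0x28
Byte[5]=BC: continuation. acc=(acc<<6)|0x3C=0xA3C
Byte[6]=9E: continuation. acc=(acc<<6)|0x1E=0x28F1E
Completed: cp=U+28F1E (starts at byte 3)
Byte[7]=6D: 1-byte ASCII. cp=U+006D
Byte[8]=5D: 1-byte ASCII. cp=U+005D
Byte[9]=DA: 2-byte lead, need 1 cont bytes. acc=0x1A
Byte[10]=9F: continuation. acc=(acc<<6)|0x1F=0x69F
Completed: cp=U+069F (starts at byte 9)
Byte[11]=E8: 3-byte lead, need 2 cont bytes. acc=0x8
Byte[12]=BE: continuation. acc=(acc<<6)|0x3E=0x23E
Byte[13]=96: continuation. acc=(acc<<6)|0x16=0x8F96
Completed: cp=U+8F96 (starts at byte 11)

Answer: U+84B2 U+28F1E U+006D U+005D U+069F U+8F96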